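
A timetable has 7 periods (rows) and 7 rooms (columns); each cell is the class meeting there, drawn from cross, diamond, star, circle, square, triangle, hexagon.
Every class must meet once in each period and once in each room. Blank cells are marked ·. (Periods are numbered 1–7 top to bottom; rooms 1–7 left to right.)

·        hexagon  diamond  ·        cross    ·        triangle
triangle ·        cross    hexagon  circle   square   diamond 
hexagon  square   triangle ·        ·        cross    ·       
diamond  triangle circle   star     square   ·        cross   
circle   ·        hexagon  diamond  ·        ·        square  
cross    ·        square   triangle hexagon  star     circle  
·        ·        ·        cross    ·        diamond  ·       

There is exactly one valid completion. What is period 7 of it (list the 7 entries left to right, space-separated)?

Period 7, room 3: period 7 has {cross, diamond} and room 3 has {cross, diamond, circle, square, triangle, hexagon}, leaving only star.
Period 7, room 1: period 7 has {cross, diamond, star} and room 1 has {cross, diamond, circle, triangle, hexagon}, leaving only square.
Period 7, room 2: period 7 has {cross, diamond, star, square} and room 2 has {square, triangle, hexagon}, leaving only circle.
Period 7, room 5: period 7 has {cross, diamond, star, circle, square} and room 5 has {cross, circle, square, hexagon}, leaving only triangle.
Period 7, room 7: period 7 has {cross, diamond, star, circle, square, triangle} and room 7 has {cross, diamond, circle, square, triangle}, leaving only hexagon.
So period 7 reads: square circle star cross triangle diamond hexagon.

square circle star cross triangle diamond hexagon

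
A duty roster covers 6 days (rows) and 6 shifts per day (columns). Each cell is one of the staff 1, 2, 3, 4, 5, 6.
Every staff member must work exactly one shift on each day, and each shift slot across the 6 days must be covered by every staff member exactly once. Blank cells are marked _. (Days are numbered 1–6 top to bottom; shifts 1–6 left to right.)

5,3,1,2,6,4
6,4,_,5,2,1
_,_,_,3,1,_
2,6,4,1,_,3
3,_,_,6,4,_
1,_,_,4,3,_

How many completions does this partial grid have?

4

Day 2, shift 3: eliminating its day and shift leaves {3}.
Day 3, shift 1: eliminating its day and shift leaves {4}.
Day 3, shift 2: eliminating its day and shift leaves {2, 5}.
Day 3, shift 3: eliminating its day and shift leaves {2, 5, 6}.
Day 3, shift 6: eliminating its day and shift leaves {2, 5, 6}.
Day 4, shift 5: eliminating its day and shift leaves {5}.
Day 5, shift 2: eliminating its day and shift leaves {1, 2, 5}.
Day 5, shift 3: eliminating its day and shift leaves {2, 5}.
Day 5, shift 6: eliminating its day and shift leaves {2, 5}.
Day 6, shift 2: eliminating its day and shift leaves {2, 5}.
Day 6, shift 3: eliminating its day and shift leaves {2, 5, 6}.
Day 6, shift 6: eliminating its day and shift leaves {2, 5, 6}.
Enumerating the assignments across these blanks that avoid any day or shift repeat gives 4 completions.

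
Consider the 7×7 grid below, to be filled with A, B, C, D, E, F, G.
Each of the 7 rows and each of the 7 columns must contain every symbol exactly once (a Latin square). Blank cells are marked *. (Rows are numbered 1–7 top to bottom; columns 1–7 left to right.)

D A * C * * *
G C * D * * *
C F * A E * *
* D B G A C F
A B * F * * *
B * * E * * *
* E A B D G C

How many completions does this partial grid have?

9

Row 1, column 3: eliminating its row and column leaves {E, F, G}.
Row 1, column 5: eliminating its row and column leaves {B, F, G}.
Row 1, column 6: eliminating its row and column leaves {B, E, F}.
Row 1, column 7: eliminating its row and column leaves {B, E, G}.
Row 2, column 3: eliminating its row and column leaves {E, F}.
Row 2, column 5: eliminating its row and column leaves {B, F}.
Row 2, column 6: eliminating its row and column leaves {A, B, E, F}.
Row 2, column 7: eliminating its row and column leaves {A, B, E}.
Row 3, column 3: eliminating its row and column leaves {D, G}.
Row 3, column 6: eliminating its row and column leaves {B, D}.
Row 3, column 7: eliminating its row and column leaves {B, D, G}.
Row 4, column 1: eliminating its row and column leaves {E}.
Row 5, column 3: eliminating its row and column leaves {C, D, E, G}.
Row 5, column 5: eliminating its row and column leaves {C, G}.
Row 5, column 6: eliminating its row and column leaves {D, E}.
Row 5, column 7: eliminating its row and column leaves {D, E, G}.
Row 6, column 2: eliminating its row and column leaves {G}.
Row 6, column 3: eliminating its row and column leaves {C, D, F, G}.
Row 6, column 5: eliminating its row and column leaves {C, F, G}.
Row 6, column 6: eliminating its row and column leaves {A, D, F}.
Row 6, column 7: eliminating its row and column leaves {A, D, G}.
Row 7, column 1: eliminating its row and column leaves {F}.
Enumerating the assignments across these blanks that avoid any row or column repeat gives 9 completions.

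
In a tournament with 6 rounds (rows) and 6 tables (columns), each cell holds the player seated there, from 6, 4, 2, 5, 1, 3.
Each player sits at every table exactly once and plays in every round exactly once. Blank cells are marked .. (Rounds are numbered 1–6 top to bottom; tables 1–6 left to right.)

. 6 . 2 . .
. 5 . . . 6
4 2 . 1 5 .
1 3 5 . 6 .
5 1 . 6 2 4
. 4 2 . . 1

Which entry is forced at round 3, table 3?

6

Round 1, table 1: round 1 has {6, 2} and table 1 has {4, 5, 1}, leaving only 3.
Round 1, table 6: round 1 has {6, 2, 3} and table 6 has {6, 4, 1}, leaving only 5.
Round 2, table 1: round 2 has {6, 5} and table 1 has {4, 5, 1, 3}, leaving only 2.
Round 3, table 6: round 3 has {4, 2, 5, 1} and table 6 has {6, 4, 5, 1}, leaving only 3.
Round 3 already has {4, 2, 5, 1, 3} and table 3 already has {2, 5}, so round 3, table 3 must be 6.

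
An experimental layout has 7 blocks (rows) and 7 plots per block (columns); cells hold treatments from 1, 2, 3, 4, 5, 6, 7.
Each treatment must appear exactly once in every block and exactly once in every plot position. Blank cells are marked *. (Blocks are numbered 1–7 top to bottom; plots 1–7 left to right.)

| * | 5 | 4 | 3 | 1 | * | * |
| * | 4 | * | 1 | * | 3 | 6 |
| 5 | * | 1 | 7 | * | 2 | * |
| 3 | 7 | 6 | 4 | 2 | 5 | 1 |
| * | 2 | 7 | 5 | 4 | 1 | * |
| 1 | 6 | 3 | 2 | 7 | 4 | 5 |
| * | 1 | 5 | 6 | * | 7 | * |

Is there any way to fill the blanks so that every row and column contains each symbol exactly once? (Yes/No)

Yes

No block or plot among the givens repeats a symbol, and propagating forced cells runs into no contradiction.
One valid completion exists (for instance, 2 5 4 3 1 6 7 / 7 4 2 1 5 3 6 / 5 3 1 7 6 2 4 / 3 7 6 4 2 5 1 / 6 2 7 5 4 1 3 / 1 6 3 2 7 4 5 / 4 1 5 6 3 7 2).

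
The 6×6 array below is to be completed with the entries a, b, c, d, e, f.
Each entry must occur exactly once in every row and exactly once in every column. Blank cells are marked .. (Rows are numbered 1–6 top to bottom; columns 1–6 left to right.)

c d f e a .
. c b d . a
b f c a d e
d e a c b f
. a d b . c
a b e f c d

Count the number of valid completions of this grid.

Row 1, column 6: eliminating its row and column leaves {b}.
Row 2, column 1: eliminating its row and column leaves {e, f}.
Row 2, column 5: eliminating its row and column leaves {e, f}.
Row 5, column 1: eliminating its row and column leaves {e, f}.
Row 5, column 5: eliminating its row and column leaves {e, f}.
Enumerating the assignments across these blanks that avoid any row or column repeat gives 2 completions.

2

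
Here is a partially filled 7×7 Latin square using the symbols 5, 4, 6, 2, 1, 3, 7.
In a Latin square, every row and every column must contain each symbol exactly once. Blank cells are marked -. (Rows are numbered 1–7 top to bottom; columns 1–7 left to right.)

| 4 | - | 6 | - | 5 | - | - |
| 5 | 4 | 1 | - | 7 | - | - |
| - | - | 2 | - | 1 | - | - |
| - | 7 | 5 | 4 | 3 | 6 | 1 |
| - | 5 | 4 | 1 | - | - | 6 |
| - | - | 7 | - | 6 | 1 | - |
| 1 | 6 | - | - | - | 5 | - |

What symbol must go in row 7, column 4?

2

Row 3, column 2: row 3 has {2, 1} and column 2 has {5, 4, 6, 7}, leaving only 3.
Row 4, column 1: row 4 has {5, 4, 6, 1, 3, 7} and column 1 has {5, 4, 1}, leaving only 2.
Row 5, column 5: row 5 has {5, 4, 6, 1} and column 5 has {5, 6, 1, 3, 7}, leaving only 2.
Row 6, column 1: row 6 has {6, 1, 7} and column 1 has {5, 4, 2, 1}, leaving only 3.
Row 5, column 1: row 5 has {5, 4, 6, 2, 1} and column 1 has {5, 4, 2, 1, 3}, leaving only 7.
Row 3, column 1: row 3 has {2, 1, 3} and column 1 has {5, 4, 2, 1, 3, 7}, leaving only 6.
Row 5, column 6: row 5 has {5, 4, 6, 2, 1, 7} and column 6 has {5, 6, 1}, leaving only 3.
Row 2, column 6: row 2 has {5, 4, 1, 7} and column 6 has {5, 6, 1, 3}, leaving only 2.
Row 1, column 6: row 1 has {5, 4, 6} and column 6 has {5, 6, 2, 1, 3}, leaving only 7.
Row 2, column 7: row 2 has {5, 4, 2, 1, 7} and column 7 has {6, 1}, leaving only 3.
Row 1, column 7: row 1 has {5, 4, 6, 7} and column 7 has {6, 1, 3}, leaving only 2.
Row 1, column 2: row 1 has {5, 4, 6, 2, 7} and column 2 has {5, 4, 6, 3, 7}, leaving only 1.
Row 1, column 4: row 1 has {5, 4, 6, 2, 1, 7} and column 4 has {4, 1}, leaving only 3.
Row 2, column 4: row 2 has {5, 4, 2, 1, 3, 7} and column 4 has {4, 1, 3}, leaving only 6.
Row 3, column 6: row 3 has {6, 2, 1, 3} and column 6 has {5, 6, 2, 1, 3, 7}, leaving only 4.
Row 6, column 2: row 6 has {6, 1, 3, 7} and column 2 has {5, 4, 6, 1, 3, 7}, leaving only 2.
Row 6, column 4: row 6 has {6, 2, 1, 3, 7} and column 4 has {4, 6, 1, 3}, leaving only 5.
Row 3, column 4: row 3 has {4, 6, 2, 1, 3} and column 4 has {5, 4, 6, 1, 3}, leaving only 7.
Row 7 already has {5, 6, 1} and column 4 already has {5, 4, 6, 1, 3, 7}, so row 7, column 4 must be 2.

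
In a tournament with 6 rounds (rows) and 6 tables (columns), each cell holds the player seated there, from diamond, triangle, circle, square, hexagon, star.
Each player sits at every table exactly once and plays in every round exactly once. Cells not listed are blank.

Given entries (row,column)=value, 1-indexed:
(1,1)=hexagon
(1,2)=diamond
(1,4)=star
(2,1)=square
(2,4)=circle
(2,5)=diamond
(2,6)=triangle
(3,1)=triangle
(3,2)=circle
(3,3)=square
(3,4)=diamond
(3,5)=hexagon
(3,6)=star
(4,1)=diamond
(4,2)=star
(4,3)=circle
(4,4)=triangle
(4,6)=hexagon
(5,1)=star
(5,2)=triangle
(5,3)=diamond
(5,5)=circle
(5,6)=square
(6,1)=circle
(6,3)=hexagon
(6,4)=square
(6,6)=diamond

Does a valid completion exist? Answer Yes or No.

No

Round 6, table 2: round 6 together with table 2 already contain {diamond, triangle, circle, square, hexagon, star} — every symbol — so nothing can go there. The grid has no valid completion.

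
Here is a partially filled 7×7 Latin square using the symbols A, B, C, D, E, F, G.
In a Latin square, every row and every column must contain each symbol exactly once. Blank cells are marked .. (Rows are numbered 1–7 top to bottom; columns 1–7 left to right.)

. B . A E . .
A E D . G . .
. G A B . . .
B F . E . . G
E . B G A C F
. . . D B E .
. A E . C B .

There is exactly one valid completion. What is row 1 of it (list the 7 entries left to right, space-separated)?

D B F A E G C

Row 2, column 6: row 2 has {A, D, E, G} and column 6 has {B, C, E}, leaving only F.
Row 2, column 4: row 2 has {A, D, E, F, G} and column 4 has {A, B, D, E, G}, leaving only C.
Row 2, column 7: row 2 has {A, C, D, E, F, G} and column 7 has {F, G}, leaving only B.
Row 3, column 6: row 3 has {A, B, G} and column 6 has {B, C, E, F}, leaving only D.
Row 1, column 6: row 1 has {A, B, E} and column 6 has {B, C, D, E, F}, leaving only G.
Row 3, column 5: row 3 has {A, B, D, G} and column 5 has {A, B, C, E, G}, leaving only F.
Row 3, column 1: row 3 has {A, B, D, F, G} and column 1 has {A, B, E}, leaving only C.
Row 3, column 7: row 3 has {A, B, C, D, F, G} and column 7 has {B, F, G}, leaving only E.
Row 4, column 3: row 4 has {B, E, F, G} and column 3 has {A, B, D, E}, leaving only C.
Row 1, column 3: row 1 has {A, B, E, G} and column 3 has {A, B, C, D, E}, leaving only F.
Row 1, column 1: row 1 has {A, B, E, F, G} and column 1 has {A, B, C, E}, leaving only D.
Row 1, column 7: row 1 has {A, B, D, E, F, G} and column 7 has {B, E, F, G}, leaving only C.
So row 1 reads: D B F A E G C.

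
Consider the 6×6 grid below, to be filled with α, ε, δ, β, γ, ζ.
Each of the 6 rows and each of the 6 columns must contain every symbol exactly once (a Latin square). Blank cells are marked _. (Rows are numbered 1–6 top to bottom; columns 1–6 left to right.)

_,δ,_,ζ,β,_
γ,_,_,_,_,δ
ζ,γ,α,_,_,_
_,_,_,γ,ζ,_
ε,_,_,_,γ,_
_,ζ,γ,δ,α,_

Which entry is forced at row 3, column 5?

Row 1, column 1: row 1 has {δ, β, ζ} and column 1 has {ε, γ, ζ}, leaving only α.
Row 1, column 3: row 1 has {α, δ, β, ζ} and column 3 has {α, γ}, leaving only ε.
Row 1, column 6: row 1 has {α, ε, δ, β, ζ} and column 6 has {δ}, leaving only γ.
Row 2, column 5: row 2 has {δ, γ} and column 5 has {α, β, γ, ζ}, leaving only ε.
Row 3 already has {α, γ, ζ} and column 5 already has {α, ε, β, γ, ζ}, so row 3, column 5 must be δ.

δ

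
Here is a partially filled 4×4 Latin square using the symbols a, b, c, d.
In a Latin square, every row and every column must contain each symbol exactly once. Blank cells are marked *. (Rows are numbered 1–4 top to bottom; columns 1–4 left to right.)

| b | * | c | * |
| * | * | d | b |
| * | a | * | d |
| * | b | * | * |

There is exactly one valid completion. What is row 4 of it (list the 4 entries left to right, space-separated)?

d b a c

Row 4, column 3: row 4 has {b} and column 3 has {c, d}, leaving only a.
Row 4, column 4: row 4 has {a, b} and column 4 has {b, d}, leaving only c.
Row 4, column 1: row 4 has {a, b, c} and column 1 has {b}, leaving only d.
So row 4 reads: d b a c.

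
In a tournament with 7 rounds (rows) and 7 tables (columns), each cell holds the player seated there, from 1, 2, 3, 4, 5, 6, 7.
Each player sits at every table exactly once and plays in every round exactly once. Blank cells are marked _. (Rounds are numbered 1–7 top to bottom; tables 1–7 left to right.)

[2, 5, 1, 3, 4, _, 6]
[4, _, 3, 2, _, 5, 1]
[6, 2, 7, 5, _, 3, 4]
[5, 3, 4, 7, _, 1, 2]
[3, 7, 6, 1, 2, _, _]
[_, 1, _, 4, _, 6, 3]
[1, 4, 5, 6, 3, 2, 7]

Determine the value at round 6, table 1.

Round 6 already has {1, 3, 4, 6} and table 1 already has {1, 2, 3, 4, 5, 6}, so round 6, table 1 must be 7.

7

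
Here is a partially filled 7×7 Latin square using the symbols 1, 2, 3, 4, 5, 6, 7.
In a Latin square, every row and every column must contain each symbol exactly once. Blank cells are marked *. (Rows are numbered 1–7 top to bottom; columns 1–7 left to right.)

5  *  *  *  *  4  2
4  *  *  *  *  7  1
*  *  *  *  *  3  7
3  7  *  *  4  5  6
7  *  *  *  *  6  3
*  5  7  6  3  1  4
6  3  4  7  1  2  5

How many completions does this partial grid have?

10

Row 1, column 2: eliminating its row and column leaves {1, 6}.
Row 1, column 3: eliminating its row and column leaves {1, 3, 6}.
Row 1, column 4: eliminating its row and column leaves {1, 3}.
Row 1, column 5: eliminating its row and column leaves {6, 7}.
Row 2, column 2: eliminating its row and column leaves {2, 6}.
Row 2, column 3: eliminating its row and column leaves {2, 3, 5, 6}.
Row 2, column 4: eliminating its row and column leaves {2, 3, 5}.
Row 2, column 5: eliminating its row and column leaves {2, 5, 6}.
Row 3, column 1: eliminating its row and column leaves {1, 2}.
Row 3, column 2: eliminating its row and column leaves {1, 2, 4, 6}.
Row 3, column 3: eliminating its row and column leaves {1, 2, 5, 6}.
Row 3, column 4: eliminating its row and column leaves {1, 2, 4, 5}.
Row 3, column 5: eliminating its row and column leaves {2, 5, 6}.
Row 4, column 3: eliminating its row and column leaves {1, 2}.
Row 4, column 4: eliminating its row and column leaves {1, 2}.
Row 5, column 2: eliminating its row and column leaves {1, 2, 4}.
Row 5, column 3: eliminating its row and column leaves {1, 2, 5}.
Row 5, column 4: eliminating its row and column leaves {1, 2, 4, 5}.
Row 5, column 5: eliminating its row and column leaves {2, 5}.
Row 6, column 1: eliminating its row and column leaves {2}.
Enumerating the assignments across these blanks that avoid any row or column repeat gives 10 completions.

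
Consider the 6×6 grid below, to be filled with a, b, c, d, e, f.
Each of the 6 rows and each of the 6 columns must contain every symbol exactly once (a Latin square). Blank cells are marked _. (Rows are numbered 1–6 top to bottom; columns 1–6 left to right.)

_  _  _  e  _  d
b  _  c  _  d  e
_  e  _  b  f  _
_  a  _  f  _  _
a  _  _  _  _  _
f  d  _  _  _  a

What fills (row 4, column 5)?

c

Row 1, column 1: row 1 has {d, e} and column 1 has {a, b, f}, leaving only c.
Row 2, column 2: row 2 has {b, c, d, e} and column 2 has {a, d, e}, leaving only f.
Row 1, column 2: row 1 has {c, d, e} and column 2 has {a, d, e, f}, leaving only b.
Row 1, column 5: row 1 has {b, c, d, e} and column 5 has {d, f}, leaving only a.
Row 1, column 3: row 1 has {a, b, c, d, e} and column 3 has {c}, leaving only f.
Row 2, column 4: row 2 has {b, c, d, e, f} and column 4 has {b, e, f}, leaving only a.
Row 3, column 1: row 3 has {b, e, f} and column 1 has {a, b, c, f}, leaving only d.
Row 3, column 3: row 3 has {b, d, e, f} and column 3 has {c, f}, leaving only a.
Row 3, column 6: row 3 has {a, b, d, e, f} and column 6 has {a, d, e}, leaving only c.
Row 4, column 1: row 4 has {a, f} and column 1 has {a, b, c, d, f}, leaving only e.
Row 4, column 6: row 4 has {a, e, f} and column 6 has {a, c, d, e}, leaving only b.
Row 4 already has {a, b, e, f} and column 5 already has {a, d, f}, so row 4, column 5 must be c.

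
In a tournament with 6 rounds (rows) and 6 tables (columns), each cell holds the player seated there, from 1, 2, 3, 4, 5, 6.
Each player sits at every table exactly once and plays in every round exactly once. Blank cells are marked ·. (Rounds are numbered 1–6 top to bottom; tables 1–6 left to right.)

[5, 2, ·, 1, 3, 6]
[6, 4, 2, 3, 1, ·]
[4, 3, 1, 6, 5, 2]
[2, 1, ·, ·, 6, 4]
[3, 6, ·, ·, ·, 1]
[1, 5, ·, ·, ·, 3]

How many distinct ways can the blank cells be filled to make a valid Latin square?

Round 1, table 3: eliminating its round and table leaves {4}.
Round 2, table 6: eliminating its round and table leaves {5}.
Round 4, table 3: eliminating its round and table leaves {3, 5}.
Round 4, table 4: eliminating its round and table leaves {5}.
Round 5, table 3: eliminating its round and table leaves {4, 5}.
Round 5, table 4: eliminating its round and table leaves {2, 4, 5}.
Round 5, table 5: eliminating its round and table leaves {2, 4}.
Round 6, table 3: eliminating its round and table leaves {4, 6}.
Round 6, table 4: eliminating its round and table leaves {2, 4}.
Round 6, table 5: eliminating its round and table leaves {2, 4}.
Enumerating the assignments across these blanks that avoid any round or table repeat gives 2 completions.

2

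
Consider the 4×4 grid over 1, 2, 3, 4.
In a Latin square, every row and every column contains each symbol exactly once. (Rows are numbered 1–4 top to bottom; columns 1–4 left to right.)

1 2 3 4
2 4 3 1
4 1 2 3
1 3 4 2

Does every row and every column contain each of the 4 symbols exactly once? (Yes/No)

No

Every row is a permutation, but column 1 contains 1 twice (at rows 1 and 4).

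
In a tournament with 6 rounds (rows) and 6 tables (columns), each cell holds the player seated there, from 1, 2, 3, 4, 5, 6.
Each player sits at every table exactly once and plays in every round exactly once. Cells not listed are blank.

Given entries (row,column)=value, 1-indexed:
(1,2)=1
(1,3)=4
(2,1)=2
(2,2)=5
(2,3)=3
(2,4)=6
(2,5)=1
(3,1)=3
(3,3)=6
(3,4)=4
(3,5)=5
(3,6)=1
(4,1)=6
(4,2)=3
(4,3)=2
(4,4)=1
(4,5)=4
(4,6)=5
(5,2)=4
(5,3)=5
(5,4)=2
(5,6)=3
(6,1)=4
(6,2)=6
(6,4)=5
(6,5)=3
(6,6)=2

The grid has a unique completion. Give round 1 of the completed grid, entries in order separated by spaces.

5 1 4 3 2 6

Round 1, table 1: round 1 has {1, 4} and table 1 has {2, 3, 4, 6}, leaving only 5.
Round 1, table 4: round 1 has {1, 4, 5} and table 4 has {1, 2, 4, 5, 6}, leaving only 3.
Round 1, table 6: round 1 has {1, 3, 4, 5} and table 6 has {1, 2, 3, 5}, leaving only 6.
Round 1, table 5: round 1 has {1, 3, 4, 5, 6} and table 5 has {1, 3, 4, 5}, leaving only 2.
So round 1 reads: 5 1 4 3 2 6.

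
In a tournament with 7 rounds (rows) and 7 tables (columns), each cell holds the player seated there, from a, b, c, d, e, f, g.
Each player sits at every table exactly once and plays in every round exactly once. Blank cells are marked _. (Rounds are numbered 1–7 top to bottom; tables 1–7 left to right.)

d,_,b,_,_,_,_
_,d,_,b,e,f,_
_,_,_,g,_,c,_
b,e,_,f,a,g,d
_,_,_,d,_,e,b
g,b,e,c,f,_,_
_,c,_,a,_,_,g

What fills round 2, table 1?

a

Round 1, table 4: round 1 has {b, d} and table 4 has {a, b, c, d, f, g}, leaving only e.
Round 1, table 6: round 1 has {b, d, e} and table 6 has {c, e, f, g}, leaving only a.
Round 4, table 3: round 4 has {a, b, d, e, f, g} and table 3 has {b, e}, leaving only c.
Round 6, table 6: round 6 has {b, c, e, f, g} and table 6 has {a, c, e, f, g}, leaving only d.
Round 6, table 7: round 6 has {b, c, d, e, f, g} and table 7 has {b, d, g}, leaving only a.
Round 2, table 7: round 2 has {b, d, e, f} and table 7 has {a, b, d, g}, leaving only c.
Round 2 already has {b, c, d, e, f} and table 1 already has {b, d, g}, so round 2, table 1 must be a.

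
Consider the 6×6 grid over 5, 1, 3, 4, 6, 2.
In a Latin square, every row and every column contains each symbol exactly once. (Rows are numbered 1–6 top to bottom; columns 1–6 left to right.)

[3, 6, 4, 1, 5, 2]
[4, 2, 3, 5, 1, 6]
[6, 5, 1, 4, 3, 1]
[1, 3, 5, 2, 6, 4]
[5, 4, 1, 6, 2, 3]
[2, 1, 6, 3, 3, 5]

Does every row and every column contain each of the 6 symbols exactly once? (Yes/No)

No

Row 6 contains 3 twice (at columns 4 and 5); row 3 is also not a permutation.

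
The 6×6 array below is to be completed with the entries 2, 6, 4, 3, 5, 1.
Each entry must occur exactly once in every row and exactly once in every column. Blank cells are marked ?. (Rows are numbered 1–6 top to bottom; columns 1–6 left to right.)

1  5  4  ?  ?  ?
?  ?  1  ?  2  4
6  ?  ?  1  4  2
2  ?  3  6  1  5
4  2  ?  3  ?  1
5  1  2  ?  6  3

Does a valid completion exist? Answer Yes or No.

No row or column among the givens repeats a symbol, and propagating forced cells runs into no contradiction.
One valid completion exists (for instance, 1 5 4 2 3 6 / 3 6 1 5 2 4 / 6 3 5 1 4 2 / 2 4 3 6 1 5 / 4 2 6 3 5 1 / 5 1 2 4 6 3).

Yes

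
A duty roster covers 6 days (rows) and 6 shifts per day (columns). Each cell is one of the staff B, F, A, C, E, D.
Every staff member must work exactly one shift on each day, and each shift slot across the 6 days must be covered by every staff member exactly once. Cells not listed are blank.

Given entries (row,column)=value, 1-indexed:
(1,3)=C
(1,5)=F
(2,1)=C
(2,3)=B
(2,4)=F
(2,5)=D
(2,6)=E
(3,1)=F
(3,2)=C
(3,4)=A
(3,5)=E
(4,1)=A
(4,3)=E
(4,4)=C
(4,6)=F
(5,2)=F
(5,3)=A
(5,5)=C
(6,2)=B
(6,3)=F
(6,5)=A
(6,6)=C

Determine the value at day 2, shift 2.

A

Day 2 already has {B, F, C, E, D} and shift 2 already has {B, F, C}, so day 2, shift 2 must be A.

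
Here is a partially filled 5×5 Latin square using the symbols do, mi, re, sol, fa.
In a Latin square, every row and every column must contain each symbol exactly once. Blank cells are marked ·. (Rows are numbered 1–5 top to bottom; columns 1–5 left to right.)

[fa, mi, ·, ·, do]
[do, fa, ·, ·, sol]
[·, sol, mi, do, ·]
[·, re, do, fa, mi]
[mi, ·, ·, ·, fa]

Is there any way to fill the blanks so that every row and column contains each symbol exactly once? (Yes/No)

No

Row 2, column 3: row 2 has {do, sol, fa} and column 3 has {do, mi}, so it must be re.
Row 1, column 3: row 1 has {do, mi, fa} and column 3 has {do, mi, re}, so it must be sol.
Now row 5, column 3: row 5 together with column 3 already contain {do, mi, re, sol, fa} — every symbol — so nothing can go there. The grid has no valid completion.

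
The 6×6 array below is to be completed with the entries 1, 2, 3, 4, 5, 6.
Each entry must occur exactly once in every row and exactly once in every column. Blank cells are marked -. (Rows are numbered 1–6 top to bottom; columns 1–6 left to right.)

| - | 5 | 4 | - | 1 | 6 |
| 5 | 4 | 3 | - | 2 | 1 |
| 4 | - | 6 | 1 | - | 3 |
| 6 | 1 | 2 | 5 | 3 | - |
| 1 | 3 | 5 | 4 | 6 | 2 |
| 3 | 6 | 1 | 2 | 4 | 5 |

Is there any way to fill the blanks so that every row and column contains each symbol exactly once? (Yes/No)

Yes

No row or column among the givens repeats a symbol, and propagating forced cells runs into no contradiction.
One valid completion exists (for instance, 2 5 4 3 1 6 / 5 4 3 6 2 1 / 4 2 6 1 5 3 / 6 1 2 5 3 4 / 1 3 5 4 6 2 / 3 6 1 2 4 5).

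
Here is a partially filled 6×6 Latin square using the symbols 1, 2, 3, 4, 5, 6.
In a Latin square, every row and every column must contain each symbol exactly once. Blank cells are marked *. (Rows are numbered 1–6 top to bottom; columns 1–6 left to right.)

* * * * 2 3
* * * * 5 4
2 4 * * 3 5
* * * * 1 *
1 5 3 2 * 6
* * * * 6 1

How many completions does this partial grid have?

Row 1, column 1: eliminating its row and column leaves {4, 5, 6}.
Row 1, column 2: eliminating its row and column leaves {1, 6}.
Row 1, column 3: eliminating its row and column leaves {1, 4, 5, 6}.
Row 1, column 4: eliminating its row and column leaves {1, 4, 5, 6}.
Row 2, column 1: eliminating its row and column leaves {3, 6}.
Row 2, column 2: eliminating its row and column leaves {1, 2, 3, 6}.
Row 2, column 3: eliminating its row and column leaves {1, 2, 6}.
Row 2, column 4: eliminating its row and column leaves {1, 3, 6}.
Row 3, column 3: eliminating its row and column leaves {1, 6}.
Row 3, column 4: eliminating its row and column leaves {1, 6}.
Row 4, column 1: eliminating its row and column leaves {3, 4, 5, 6}.
Row 4, column 2: eliminating its row and column leaves {2, 3, 6}.
Row 4, column 3: eliminating its row and column leaves {2, 4, 5, 6}.
Row 4, column 4: eliminating its row and column leaves {3, 4, 5, 6}.
Row 4, column 6: eliminating its row and column leaves {2}.
Row 5, column 5: eliminating its row and column leaves {4}.
Row 6, column 1: eliminating its row and column leaves {3, 4, 5}.
Row 6, column 2: eliminating its row and column leaves {2, 3}.
Row 6, column 3: eliminating its row and column leaves {2, 4, 5}.
Row 6, column 4: eliminating its row and column leaves {3, 4, 5}.
Enumerating the assignments across these blanks that avoid any row or column repeat gives 20 completions.

20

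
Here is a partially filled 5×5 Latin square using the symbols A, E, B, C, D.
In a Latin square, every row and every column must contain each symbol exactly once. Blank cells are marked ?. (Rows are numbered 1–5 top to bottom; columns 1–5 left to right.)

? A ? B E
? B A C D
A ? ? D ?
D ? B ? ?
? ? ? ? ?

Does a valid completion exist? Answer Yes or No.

Yes

No row or column among the givens repeats a symbol, and propagating forced cells runs into no contradiction.
One valid completion exists (for instance, C A D B E / E B A C D / A C E D B / D E B A C / B D C E A).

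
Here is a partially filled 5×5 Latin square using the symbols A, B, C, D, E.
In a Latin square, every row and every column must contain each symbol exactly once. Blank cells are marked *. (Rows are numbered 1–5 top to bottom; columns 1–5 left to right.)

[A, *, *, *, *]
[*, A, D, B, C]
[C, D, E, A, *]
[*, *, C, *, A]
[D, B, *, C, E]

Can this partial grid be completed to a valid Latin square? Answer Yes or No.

Yes

No row or column among the givens repeats a symbol, and propagating forced cells runs into no contradiction.
One valid completion exists (for instance, A C B E D / E A D B C / C D E A B / B E C D A / D B A C E).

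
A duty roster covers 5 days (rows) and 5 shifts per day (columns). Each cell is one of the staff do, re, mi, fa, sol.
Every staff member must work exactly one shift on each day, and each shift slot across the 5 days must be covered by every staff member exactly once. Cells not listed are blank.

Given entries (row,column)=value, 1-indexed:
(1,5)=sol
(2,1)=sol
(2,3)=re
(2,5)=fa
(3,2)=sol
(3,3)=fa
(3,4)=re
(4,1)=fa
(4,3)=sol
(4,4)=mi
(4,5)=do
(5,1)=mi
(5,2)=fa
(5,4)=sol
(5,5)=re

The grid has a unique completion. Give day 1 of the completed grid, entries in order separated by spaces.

re do mi fa sol

Day 2, shift 4: day 2 has {re, fa, sol} and shift 4 has {re, mi, sol}, leaving only do.
Day 1, shift 4: day 1 has {sol} and shift 4 has {do, re, mi, sol}, leaving only fa.
Day 2, shift 2: day 2 has {do, re, fa, sol} and shift 2 has {fa, sol}, leaving only mi.
Day 3, shift 1: day 3 has {re, fa, sol} and shift 1 has {mi, fa, sol}, leaving only do.
Day 1, shift 1: day 1 has {fa, sol} and shift 1 has {do, mi, fa, sol}, leaving only re.
Day 1, shift 2: day 1 has {re, fa, sol} and shift 2 has {mi, fa, sol}, leaving only do.
Day 1, shift 3: day 1 has {do, re, fa, sol} and shift 3 has {re, fa, sol}, leaving only mi.
So day 1 reads: re do mi fa sol.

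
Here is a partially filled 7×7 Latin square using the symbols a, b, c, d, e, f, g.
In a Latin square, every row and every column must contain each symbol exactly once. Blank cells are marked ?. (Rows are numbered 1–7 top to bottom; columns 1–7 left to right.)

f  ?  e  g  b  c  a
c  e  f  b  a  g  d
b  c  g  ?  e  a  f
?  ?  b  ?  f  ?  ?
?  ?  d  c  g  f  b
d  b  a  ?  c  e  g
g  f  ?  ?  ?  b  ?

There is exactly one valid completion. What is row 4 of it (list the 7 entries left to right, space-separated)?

a g b e f d c

Row 4, column 6: row 4 has {b, f} and column 6 has {a, b, c, e, f, g}, leaving only d.
Row 1, column 2: row 1 has {a, b, c, e, f, g} and column 2 has {b, c, e, f}, leaving only d.
Row 3, column 4: row 3 has {a, b, c, e, f, g} and column 4 has {b, c, g}, leaving only d.
Row 5, column 2: row 5 has {b, c, d, f, g} and column 2 has {b, c, d, e, f}, leaving only a.
Row 4, column 2: row 4 has {b, d, f} and column 2 has {a, b, c, d, e, f}, leaving only g.
Row 5, column 1: row 5 has {a, b, c, d, f, g} and column 1 has {b, c, d, f, g}, leaving only e.
Row 4, column 1: row 4 has {b, d, f, g} and column 1 has {b, c, d, e, f, g}, leaving only a.
Row 4, column 4: row 4 has {a, b, d, f, g} and column 4 has {b, c, d, g}, leaving only e.
Row 4, column 7: row 4 has {a, b, d, e, f, g} and column 7 has {a, b, d, f, g}, leaving only c.
So row 4 reads: a g b e f d c.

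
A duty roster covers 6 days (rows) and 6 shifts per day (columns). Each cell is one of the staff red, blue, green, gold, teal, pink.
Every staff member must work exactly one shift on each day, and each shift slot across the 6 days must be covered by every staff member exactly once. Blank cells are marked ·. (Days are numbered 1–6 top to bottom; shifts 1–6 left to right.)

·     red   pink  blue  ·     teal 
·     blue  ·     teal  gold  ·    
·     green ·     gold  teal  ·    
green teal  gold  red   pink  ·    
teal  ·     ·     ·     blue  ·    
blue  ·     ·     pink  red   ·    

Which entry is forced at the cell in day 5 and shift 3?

Day 1, shift 1: day 1 has {red, blue, teal, pink} and shift 1 has {blue, green, teal}, leaving only gold.
Day 1, shift 5: day 1 has {red, blue, gold, teal, pink} and shift 5 has {red, blue, gold, teal, pink}, leaving only green.
Day 4, shift 6: day 4 has {red, green, gold, teal, pink} and shift 6 has {teal}, leaving only blue.
Day 5, shift 4: day 5 has {blue, teal} and shift 4 has {red, blue, gold, teal, pink}, leaving only green.
Day 5 already has {blue, green, teal} and shift 3 already has {gold, pink}, so day 5, shift 3 must be red.

red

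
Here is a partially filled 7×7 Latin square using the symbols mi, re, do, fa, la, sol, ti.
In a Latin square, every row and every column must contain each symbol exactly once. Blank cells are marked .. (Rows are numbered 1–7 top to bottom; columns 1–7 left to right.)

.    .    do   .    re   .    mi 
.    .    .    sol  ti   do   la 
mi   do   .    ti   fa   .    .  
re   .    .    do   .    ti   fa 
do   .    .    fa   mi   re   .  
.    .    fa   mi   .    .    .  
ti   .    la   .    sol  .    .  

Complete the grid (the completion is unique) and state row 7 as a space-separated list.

Row 7, column 4: row 7 has {la, sol, ti} and column 4 has {mi, do, fa, sol, ti}, leaving only re.
Row 7, column 7: row 7 has {re, la, sol, ti} and column 7 has {mi, fa, la}, leaving only do.
Row 1, column 4: row 1 has {mi, re, do} and column 4 has {mi, re, do, fa, sol, ti}, leaving only la.
Row 2, column 1: row 2 has {do, la, sol, ti} and column 1 has {mi, re, do, ti}, leaving only fa.
Row 1, column 1: row 1 has {mi, re, do, la} and column 1 has {mi, re, do, fa, ti}, leaving only sol.
Row 1, column 6: row 1 has {mi, re, do, la, sol} and column 6 has {re, do, ti}, leaving only fa.
Row 7, column 6: row 7 has {re, do, la, sol, ti} and column 6 has {re, do, fa, ti}, leaving only mi.
Row 7, column 2: row 7 has {mi, re, do, la, sol, ti} and column 2 has {do}, leaving only fa.
So row 7 reads: ti fa la re sol mi do.

ti fa la re sol mi do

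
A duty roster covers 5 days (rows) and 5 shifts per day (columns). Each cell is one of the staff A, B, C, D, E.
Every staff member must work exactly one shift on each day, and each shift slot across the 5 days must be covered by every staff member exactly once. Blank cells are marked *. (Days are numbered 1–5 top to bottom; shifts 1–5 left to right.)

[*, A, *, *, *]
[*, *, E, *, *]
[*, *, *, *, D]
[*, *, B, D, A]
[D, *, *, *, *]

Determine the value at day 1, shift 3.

Day 1, shift 3 is narrowed to {C, D}.
If it were C, then day 5, shift 3 would be left with no valid symbol.
So day 1, shift 3 must be D.

D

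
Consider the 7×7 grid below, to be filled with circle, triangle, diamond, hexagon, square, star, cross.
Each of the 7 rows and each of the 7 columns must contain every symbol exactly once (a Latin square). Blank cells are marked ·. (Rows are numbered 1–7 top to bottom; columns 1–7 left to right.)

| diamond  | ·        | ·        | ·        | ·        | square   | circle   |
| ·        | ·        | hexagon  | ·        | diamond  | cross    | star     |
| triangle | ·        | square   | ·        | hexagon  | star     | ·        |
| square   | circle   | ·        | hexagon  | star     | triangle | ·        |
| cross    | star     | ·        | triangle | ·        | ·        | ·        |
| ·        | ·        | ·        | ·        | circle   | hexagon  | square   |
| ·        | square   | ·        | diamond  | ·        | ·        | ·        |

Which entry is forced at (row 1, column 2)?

hexagon

Row 2, column 1: row 2 has {diamond, hexagon, star, cross} and column 1 has {triangle, diamond, square, cross}, leaving only circle.
Row 2, column 2: row 2 has {circle, diamond, hexagon, star, cross} and column 2 has {circle, square, star}, leaving only triangle.
Row 2, column 4: row 2 has {circle, triangle, diamond, hexagon, star, cross} and column 4 has {triangle, diamond, hexagon}, leaving only square.
Row 5, column 5: row 5 has {triangle, star, cross} and column 5 has {circle, diamond, hexagon, star}, leaving only square.
Row 6, column 1: row 6 has {circle, hexagon, square} and column 1 has {circle, triangle, diamond, square, cross}, leaving only star.
Row 6, column 4: row 6 has {circle, hexagon, square, star} and column 4 has {triangle, diamond, hexagon, square}, leaving only cross.
Row 1, column 4: row 1 has {circle, diamond, square} and column 4 has {triangle, diamond, hexagon, square, cross}, leaving only star.
Row 3, column 4: row 3 has {triangle, hexagon, square, star} and column 4 has {triangle, diamond, hexagon, square, star, cross}, leaving only circle.
Row 6, column 2: row 6 has {circle, hexagon, square, star, cross} and column 2 has {circle, triangle, square, star}, leaving only diamond.
Row 3, column 2: row 3 has {circle, triangle, hexagon, square, star} and column 2 has {circle, triangle, diamond, square, star}, leaving only cross.
Row 1 already has {circle, diamond, square, star} and column 2 already has {circle, triangle, diamond, square, star, cross}, so row 1, column 2 must be hexagon.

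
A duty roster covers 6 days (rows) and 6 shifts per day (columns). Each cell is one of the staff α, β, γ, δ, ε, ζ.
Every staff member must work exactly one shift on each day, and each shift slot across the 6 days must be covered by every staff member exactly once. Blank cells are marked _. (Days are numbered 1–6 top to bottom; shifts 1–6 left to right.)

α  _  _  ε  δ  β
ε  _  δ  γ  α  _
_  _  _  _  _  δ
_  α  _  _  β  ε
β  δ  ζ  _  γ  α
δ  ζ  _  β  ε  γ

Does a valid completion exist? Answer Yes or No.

No

Day 5, shift 4: day 5 together with shift 4 already contain {α, β, γ, δ, ε, ζ} — every symbol — so nothing can go there. The grid has no valid completion.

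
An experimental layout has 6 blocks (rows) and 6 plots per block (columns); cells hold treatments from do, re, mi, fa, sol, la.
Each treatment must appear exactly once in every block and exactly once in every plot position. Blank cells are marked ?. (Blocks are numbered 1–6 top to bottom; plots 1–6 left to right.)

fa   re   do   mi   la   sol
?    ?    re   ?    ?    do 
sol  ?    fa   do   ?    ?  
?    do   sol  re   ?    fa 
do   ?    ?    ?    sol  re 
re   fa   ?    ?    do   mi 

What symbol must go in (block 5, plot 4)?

fa

Block 3, plot 6: block 3 has {do, fa, sol} and plot 6 has {do, re, mi, fa, sol}, leaving only la.
Block 3, plot 2: block 3 has {do, fa, sol, la} and plot 2 has {do, re, fa}, leaving only mi.
Block 3, plot 5: block 3 has {do, mi, fa, sol, la} and plot 5 has {do, sol, la}, leaving only re.
Block 4, plot 5: block 4 has {do, re, fa, sol} and plot 5 has {do, re, sol, la}, leaving only mi.
Block 2, plot 5: block 2 has {do, re} and plot 5 has {do, re, mi, sol, la}, leaving only fa.
Block 4, plot 1: block 4 has {do, re, mi, fa, sol} and plot 1 has {do, re, fa, sol}, leaving only la.
Block 2, plot 1: block 2 has {do, re, fa} and plot 1 has {do, re, fa, sol, la}, leaving only mi.
Block 5, plot 2: block 5 has {do, re, sol} and plot 2 has {do, re, mi, fa}, leaving only la.
Block 5 already has {do, re, sol, la} and plot 4 already has {do, re, mi}, so block 5, plot 4 must be fa.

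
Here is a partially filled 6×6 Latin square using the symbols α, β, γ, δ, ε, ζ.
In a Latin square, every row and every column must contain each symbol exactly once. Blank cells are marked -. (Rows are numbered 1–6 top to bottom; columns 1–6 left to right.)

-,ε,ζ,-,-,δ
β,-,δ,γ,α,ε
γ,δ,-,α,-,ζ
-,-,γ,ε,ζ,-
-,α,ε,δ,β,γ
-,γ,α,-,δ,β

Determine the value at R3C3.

Row 3 already has {α, γ, δ, ζ} and column 3 already has {α, γ, δ, ε, ζ}, so row 3, column 3 must be β.

β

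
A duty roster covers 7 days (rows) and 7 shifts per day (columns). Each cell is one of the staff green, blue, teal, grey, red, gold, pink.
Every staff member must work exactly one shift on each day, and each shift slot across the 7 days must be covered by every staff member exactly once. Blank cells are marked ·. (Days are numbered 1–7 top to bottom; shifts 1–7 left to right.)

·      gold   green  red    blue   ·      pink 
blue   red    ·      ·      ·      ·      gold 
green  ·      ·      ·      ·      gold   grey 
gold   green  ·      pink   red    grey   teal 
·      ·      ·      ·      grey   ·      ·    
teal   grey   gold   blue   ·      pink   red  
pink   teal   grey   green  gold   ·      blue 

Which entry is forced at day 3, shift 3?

Day 1, shift 1: day 1 has {green, blue, red, gold, pink} and shift 1 has {green, blue, teal, gold, pink}, leaving only grey.
Day 1, shift 6: day 1 has {green, blue, grey, red, gold, pink} and shift 6 has {grey, gold, pink}, leaving only teal.
Day 2, shift 6: day 2 has {blue, red, gold} and shift 6 has {teal, grey, gold, pink}, leaving only green.
Day 3, shift 4: day 3 has {green, grey, gold} and shift 4 has {green, blue, red, pink}, leaving only teal.
Day 2, shift 4: day 2 has {green, blue, red, gold} and shift 4 has {green, blue, teal, red, pink}, leaving only grey.
Day 3, shift 5: day 3 has {green, teal, grey, gold} and shift 5 has {blue, grey, red, gold}, leaving only pink.
Day 2, shift 5: day 2 has {green, blue, grey, red, gold} and shift 5 has {blue, grey, red, gold, pink}, leaving only teal.
Day 2, shift 3: day 2 has {green, blue, teal, grey, red, gold} and shift 3 has {green, grey, gold}, leaving only pink.
Day 3, shift 2: day 3 has {green, teal, grey, gold, pink} and shift 2 has {green, teal, grey, red, gold}, leaving only blue.
Day 3 already has {green, blue, teal, grey, gold, pink} and shift 3 already has {green, grey, gold, pink}, so day 3, shift 3 must be red.

red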